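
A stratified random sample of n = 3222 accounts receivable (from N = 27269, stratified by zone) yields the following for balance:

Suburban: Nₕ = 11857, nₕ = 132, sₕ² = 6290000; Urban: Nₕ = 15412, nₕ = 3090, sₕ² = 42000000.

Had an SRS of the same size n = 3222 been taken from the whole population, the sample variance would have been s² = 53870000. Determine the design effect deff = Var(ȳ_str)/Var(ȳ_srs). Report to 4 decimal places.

Var(ȳ_str) = Σ Wₕ²(1−fₕ)sₕ²/nₕ with Wₕ = Nₕ/27269:
  Suburban: (11857/27269)²·(1−132/11857)·6290000/132 = 8908.9385
  Urban: (15412/27269)²·(1−3090/15412)·42000000/3090 = 3471.3035
  → Var(ȳ_str) = 12380.242.
Var(ȳ_srs) = (1 − 3222/27269)·53870000/3222 = 14743.926.
deff = 12380.242 / 14743.926 = 0.8397.

0.8397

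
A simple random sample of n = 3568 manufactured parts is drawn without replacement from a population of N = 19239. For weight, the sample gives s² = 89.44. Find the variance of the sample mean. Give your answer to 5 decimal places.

Under SRS without replacement, Var(ȳ) = (1 − f)·s²/n with f = n/N = 3568/19239 = 0.18545662.
Var(ȳ) = (1 − 0.18545662)·89.44/3568 = 0.81454338·0.025067265 = 0.020418374.

0.02042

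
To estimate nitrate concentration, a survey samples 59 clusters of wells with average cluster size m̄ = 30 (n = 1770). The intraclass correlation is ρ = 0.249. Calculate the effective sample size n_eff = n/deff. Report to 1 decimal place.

deff = 1 + (30 − 1)·0.249 = 1 + 7.221 = 8.221.
n_eff = 1770 / 8.221 = 215.3.

215.3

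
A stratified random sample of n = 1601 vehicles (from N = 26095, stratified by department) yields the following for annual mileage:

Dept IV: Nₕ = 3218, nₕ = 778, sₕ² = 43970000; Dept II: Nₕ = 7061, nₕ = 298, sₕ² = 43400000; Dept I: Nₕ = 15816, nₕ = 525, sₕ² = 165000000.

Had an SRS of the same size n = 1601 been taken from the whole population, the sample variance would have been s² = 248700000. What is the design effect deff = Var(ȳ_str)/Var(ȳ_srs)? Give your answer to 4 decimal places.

0.8400

Var(ȳ_str) = Σ Wₕ²(1−fₕ)sₕ²/nₕ with Wₕ = Nₕ/26095:
  Dept IV: (3218/26095)²·(1−778/3218)·43970000/778 = 651.68561
  Dept II: (7061/26095)²·(1−298/7061)·43400000/298 = 10213.262
  Dept I: (15816/26095)²·(1−525/15816)·165000000/525 = 111620.15
  → Var(ȳ_str) = 122485.1.
Var(ȳ_srs) = (1 − 1601/26095)·248700000/1601 = 145809.85.
deff = 122485.1 / 145809.85 = 0.8400.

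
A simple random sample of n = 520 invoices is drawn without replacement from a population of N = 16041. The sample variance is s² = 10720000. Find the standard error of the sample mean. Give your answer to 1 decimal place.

141.2

Under SRS without replacement, Var(ȳ) = (1 − f)·s²/n with f = n/N = 520/16041 = 0.03241693.
Var(ȳ) = (1 − 0.03241693)·10720000/520 = 0.96758307·20615.385 = 19947.097.
SE(ȳ) = √(19947.097) = 141.2.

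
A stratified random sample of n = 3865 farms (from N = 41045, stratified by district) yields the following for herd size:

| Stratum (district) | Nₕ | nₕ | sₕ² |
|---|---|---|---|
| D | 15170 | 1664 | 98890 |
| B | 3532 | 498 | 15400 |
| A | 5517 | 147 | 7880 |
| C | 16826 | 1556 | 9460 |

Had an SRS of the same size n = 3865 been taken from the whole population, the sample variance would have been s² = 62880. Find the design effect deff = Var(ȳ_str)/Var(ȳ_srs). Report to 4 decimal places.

0.6307

Var(ȳ_str) = Σ Wₕ²(1−fₕ)sₕ²/nₕ with Wₕ = Nₕ/41045:
  D: (15170/41045)²·(1−1664/15170)·98890/1664 = 7.2275459
  B: (3532/41045)²·(1−498/3532)·15400/498 = 0.19670125
  A: (5517/41045)²·(1−147/5517)·7880/147 = 0.94268291
  C: (16826/41045)²·(1−1556/16826)·9460/1556 = 0.92721606
  → Var(ȳ_str) = 9.2941461.
Var(ȳ_srs) = (1 − 3865/41045)·62880/3865 = 14.737104.
deff = 9.2941461 / 14.737104 = 0.6307.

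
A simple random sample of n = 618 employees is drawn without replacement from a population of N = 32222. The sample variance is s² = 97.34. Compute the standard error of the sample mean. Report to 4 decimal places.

0.3930

Under SRS without replacement, Var(ȳ) = (1 − f)·s²/n with f = n/N = 618/32222 = 0.01917944.
Var(ȳ) = (1 − 0.01917944)·97.34/618 = 0.98082056·0.15750809 = 0.15448717.
SE(ȳ) = √(0.15448717) = 0.3930.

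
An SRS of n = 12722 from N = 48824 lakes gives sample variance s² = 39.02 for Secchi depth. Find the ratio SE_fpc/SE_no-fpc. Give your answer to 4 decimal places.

f = n/N = 12722/48824 = 0.26056857.
SE_no-fpc = √(s²/n) = 0.055381656; SE_fpc = √((1−f)s²/n) = 0.047622796.
Ratio = √(1−f) = 0.85990199.

0.8599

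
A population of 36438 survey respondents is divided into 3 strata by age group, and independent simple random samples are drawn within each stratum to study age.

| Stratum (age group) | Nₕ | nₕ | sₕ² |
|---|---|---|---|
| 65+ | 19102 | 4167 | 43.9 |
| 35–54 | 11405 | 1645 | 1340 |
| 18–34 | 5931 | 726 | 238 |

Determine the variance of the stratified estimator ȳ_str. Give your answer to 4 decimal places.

Var(ȳ_str) = Σₕ Wₕ²(1 − fₕ)sₕ²/nₕ with Wₕ = Nₕ/N, N = 36438.
65+: Wₕ = 0.52423294; term = 0.52423294²·(1 − 0.21814470)·43.9/4167 = 0.0022636852.
35–54: Wₕ = 0.31299742; term = 0.31299742²·(1 − 0.14423498)·1340/1645 = 0.068292803.
18–34: Wₕ = 0.16276964; term = 0.16276964²·(1 − 0.12240769)·238/726 = 0.0076221928.
Sum = 0.078178681.

0.0782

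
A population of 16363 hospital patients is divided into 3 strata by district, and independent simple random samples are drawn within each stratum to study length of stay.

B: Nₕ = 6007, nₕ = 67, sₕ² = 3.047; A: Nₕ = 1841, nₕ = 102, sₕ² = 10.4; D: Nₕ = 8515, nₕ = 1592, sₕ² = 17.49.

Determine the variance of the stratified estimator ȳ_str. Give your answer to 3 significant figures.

0.00970

Var(ȳ_str) = Σₕ Wₕ²(1 − fₕ)sₕ²/nₕ with Wₕ = Nₕ/N, N = 16363.
B: Wₕ = 0.36710872; term = 0.36710872²·(1 − 0.01115365)·3.047/67 = 0.0060606034.
A: Wₕ = 0.11250993; term = 0.11250993²·(1 − 0.05540467)·10.4/102 = 0.0012191599.
D: Wₕ = 0.52038135; term = 0.52038135²·(1 − 0.18696418)·17.49/1592 = 0.0024187995.
Sum = 0.0096985628.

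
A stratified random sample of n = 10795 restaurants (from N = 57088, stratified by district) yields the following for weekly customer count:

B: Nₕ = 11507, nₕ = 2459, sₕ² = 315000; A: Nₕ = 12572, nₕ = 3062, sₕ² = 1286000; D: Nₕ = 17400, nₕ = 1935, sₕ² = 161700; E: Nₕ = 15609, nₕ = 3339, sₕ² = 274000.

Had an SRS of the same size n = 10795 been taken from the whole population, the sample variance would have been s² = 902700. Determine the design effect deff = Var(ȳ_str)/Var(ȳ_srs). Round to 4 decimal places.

0.4604

Var(ȳ_str) = Σ Wₕ²(1−fₕ)sₕ²/nₕ with Wₕ = Nₕ/57088:
  B: (11507/57088)²·(1−2459/11507)·315000/2459 = 4.0923906
  A: (12572/57088)²·(1−3062/12572)·1286000/3062 = 15.407459
  D: (17400/57088)²·(1−1935/17400)·161700/1935 = 6.8998328
  E: (15609/57088)²·(1−3339/15609)·274000/3339 = 4.82241
  → Var(ȳ_str) = 31.222092.
Var(ȳ_srs) = (1 − 10795/57088)·902700/10795 = 67.809617.
deff = 31.222092 / 67.809617 = 0.4604.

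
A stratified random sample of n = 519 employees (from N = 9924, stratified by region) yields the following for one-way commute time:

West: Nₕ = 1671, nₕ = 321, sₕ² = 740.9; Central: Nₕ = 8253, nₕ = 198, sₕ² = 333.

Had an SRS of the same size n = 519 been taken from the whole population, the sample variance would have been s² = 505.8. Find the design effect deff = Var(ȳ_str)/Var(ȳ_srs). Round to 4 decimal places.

1.2864

Var(ȳ_str) = Σ Wₕ²(1−fₕ)sₕ²/nₕ with Wₕ = Nₕ/9924:
  West: (1671/9924)²·(1−321/1671)·740.9/321 = 0.052867804
  Central: (8253/9924)²·(1−198/8253)·333/198 = 1.1352275
  → Var(ȳ_str) = 1.1880953.
Var(ȳ_srs) = (1 − 519/9924)·505.8/519 = 0.92359912.
deff = 1.1880953 / 0.92359912 = 1.2864.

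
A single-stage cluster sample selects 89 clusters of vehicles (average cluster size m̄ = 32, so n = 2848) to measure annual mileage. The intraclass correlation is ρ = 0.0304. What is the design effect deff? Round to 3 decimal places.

deff = 1 + (32 − 1)·0.0304 = 1 + 0.9424 = 1.9424.

1.942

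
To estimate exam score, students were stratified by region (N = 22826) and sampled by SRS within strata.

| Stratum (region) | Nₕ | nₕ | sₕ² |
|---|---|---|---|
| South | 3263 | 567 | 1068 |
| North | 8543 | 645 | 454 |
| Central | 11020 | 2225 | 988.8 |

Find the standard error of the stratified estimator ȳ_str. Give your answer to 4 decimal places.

0.4535

Var(ȳ_str) = Σₕ Wₕ²(1 − fₕ)sₕ²/nₕ with Wₕ = Nₕ/N, N = 22826.
South: Wₕ = 0.14295102; term = 0.14295102²·(1 − 0.17376647)·1068/567 = 0.031802813.
North: Wₕ = 0.37426619; term = 0.37426619²·(1 − 0.07550041)·454/645 = 0.091151548.
Central: Wₕ = 0.48278279; term = 0.48278279²·(1 − 0.20190563)·988.8/2225 = 0.082667776.
Sum = 0.20562214.
SE = √(0.20562214) = 0.4535.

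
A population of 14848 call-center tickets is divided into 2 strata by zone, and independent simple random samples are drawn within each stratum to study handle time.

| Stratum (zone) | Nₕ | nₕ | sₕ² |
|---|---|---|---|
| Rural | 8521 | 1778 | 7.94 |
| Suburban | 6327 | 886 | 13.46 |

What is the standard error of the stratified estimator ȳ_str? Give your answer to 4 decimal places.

0.0595

Var(ȳ_str) = Σₕ Wₕ²(1 − fₕ)sₕ²/nₕ with Wₕ = Nₕ/N, N = 14848.
Rural: Wₕ = 0.57388200; term = 0.57388200²·(1 − 0.20866096)·7.94/1778 = 0.0011638488.
Suburban: Wₕ = 0.42611800; term = 0.42611800²·(1 − 0.14003477)·13.46/886 = 0.0023722037.
Sum = 0.0035360525.
SE = √(0.0035360525) = 0.0595.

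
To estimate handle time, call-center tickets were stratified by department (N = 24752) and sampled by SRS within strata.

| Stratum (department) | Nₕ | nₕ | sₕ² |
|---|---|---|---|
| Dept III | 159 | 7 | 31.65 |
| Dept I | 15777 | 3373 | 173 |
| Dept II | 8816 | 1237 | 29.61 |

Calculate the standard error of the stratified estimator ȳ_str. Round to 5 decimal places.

Var(ȳ_str) = Σₕ Wₕ²(1 − fₕ)sₕ²/nₕ with Wₕ = Nₕ/N, N = 24752.
Dept III: Wₕ = 0.00642372; term = 0.00642372²·(1 − 0.04402516)·31.65/7 = 1.7835931 × 10^-4.
Dept I: Wₕ = 0.63740304; term = 0.63740304²·(1 − 0.21379223)·173/3373 = 0.016383072.
Dept II: Wₕ = 0.35617324; term = 0.35617324²·(1 − 0.14031307)·29.61/1237 = 0.0026105475.
Sum = 0.019171979.
SE = √(0.019171979) = 0.13846.

0.13846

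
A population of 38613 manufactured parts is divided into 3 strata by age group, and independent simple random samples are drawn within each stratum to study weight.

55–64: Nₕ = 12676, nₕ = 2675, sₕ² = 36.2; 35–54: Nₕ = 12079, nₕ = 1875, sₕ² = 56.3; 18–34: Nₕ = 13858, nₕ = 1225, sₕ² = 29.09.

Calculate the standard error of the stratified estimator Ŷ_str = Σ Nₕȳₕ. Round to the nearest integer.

Var(Ŷ_str) = Σₕ Nₕ²(1 − fₕ)sₕ²/nₕ.
55–64: 12676²·(1 − 2675/12676)·36.2/2675 = 1.7155779 × 10^6.
35–54: 12079²·(1 − 1875/12079)·56.3/1875 = 3.7009103 × 10^6.
18–34: 13858²·(1 − 1225/13858)·29.09/1225 = 4.1573318 × 10^6.
Sum = 9.57382 × 10^6.
SE = √(9.57382 × 10^6) = 3094.

3094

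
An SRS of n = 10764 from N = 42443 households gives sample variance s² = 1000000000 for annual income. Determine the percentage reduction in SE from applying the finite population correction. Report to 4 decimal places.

13.6062

f = n/N = 10764/42443 = 0.25361072.
SE_no-fpc = √(s²/n) = 304.79873; SE_fpc = √((1−f)s²/n) = 263.32728.
Ratio = √(1−f) = 0.86393824. Reduction = 100·(1 − 0.86393824) = 13.6062%.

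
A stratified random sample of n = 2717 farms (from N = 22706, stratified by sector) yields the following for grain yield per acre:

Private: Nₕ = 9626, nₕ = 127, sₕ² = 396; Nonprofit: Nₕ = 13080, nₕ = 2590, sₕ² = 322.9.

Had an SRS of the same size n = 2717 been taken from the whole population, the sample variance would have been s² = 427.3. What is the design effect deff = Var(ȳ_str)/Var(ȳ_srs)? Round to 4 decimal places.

Var(ȳ_str) = Σ Wₕ²(1−fₕ)sₕ²/nₕ with Wₕ = Nₕ/22706:
  Private: (9626/22706)²·(1−127/9626)·396/127 = 0.55301122
  Nonprofit: (13080/22706)²·(1−2590/13080)·322.9/2590 = 0.033179531
  → Var(ȳ_str) = 0.58619075.
Var(ȳ_srs) = (1 − 2717/22706)·427.3/2717 = 0.13845023.
deff = 0.58619075 / 0.13845023 = 4.2339.

4.2339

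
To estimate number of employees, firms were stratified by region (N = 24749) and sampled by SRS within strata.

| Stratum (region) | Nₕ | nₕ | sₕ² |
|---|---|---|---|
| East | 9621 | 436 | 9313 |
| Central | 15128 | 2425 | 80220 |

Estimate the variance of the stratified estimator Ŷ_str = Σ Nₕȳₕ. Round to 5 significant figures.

8.2447 × 10^9

Var(Ŷ_str) = Σₕ Nₕ²(1 − fₕ)sₕ²/nₕ.
East: 9621²·(1 − 436/9621)·9313/436 = 1.8875675 × 10^9.
Central: 15128²·(1 − 2425/15128)·80220/2425 = 6.3570954 × 10^9.
Sum = 8.2446629 × 10^9.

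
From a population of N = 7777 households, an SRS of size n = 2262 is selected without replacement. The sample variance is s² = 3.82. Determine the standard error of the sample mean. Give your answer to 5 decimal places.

0.03461

Under SRS without replacement, Var(ȳ) = (1 − f)·s²/n with f = n/N = 2262/7777 = 0.29085766.
Var(ȳ) = (1 − 0.29085766)·3.82/2262 = 0.70914234·0.001688771 = 0.001197579.
SE(ȳ) = √(0.001197579) = 0.03461.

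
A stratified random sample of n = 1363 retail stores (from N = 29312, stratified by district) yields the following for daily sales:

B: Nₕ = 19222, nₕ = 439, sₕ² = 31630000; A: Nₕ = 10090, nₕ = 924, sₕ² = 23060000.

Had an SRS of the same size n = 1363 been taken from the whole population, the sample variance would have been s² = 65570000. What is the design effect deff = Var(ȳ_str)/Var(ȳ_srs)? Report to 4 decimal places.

0.7186

Var(ȳ_str) = Σ Wₕ²(1−fₕ)sₕ²/nₕ with Wₕ = Nₕ/29312:
  B: (19222/29312)²·(1−439/19222)·31630000/439 = 30276.614
  A: (10090/29312)²·(1−924/10090)·23060000/924 = 2686.38
  → Var(ȳ_str) = 32962.994.
Var(ȳ_srs) = (1 − 1363/29312)·65570000/1363 = 45870.149.
deff = 32962.994 / 45870.149 = 0.7186.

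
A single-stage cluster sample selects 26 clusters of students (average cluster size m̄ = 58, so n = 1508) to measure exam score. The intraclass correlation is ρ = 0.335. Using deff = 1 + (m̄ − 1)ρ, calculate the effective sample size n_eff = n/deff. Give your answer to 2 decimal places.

deff = 1 + (58 − 1)·0.335 = 1 + 19.095 = 20.095.
n_eff = 1508 / 20.095 = 75.04.

75.04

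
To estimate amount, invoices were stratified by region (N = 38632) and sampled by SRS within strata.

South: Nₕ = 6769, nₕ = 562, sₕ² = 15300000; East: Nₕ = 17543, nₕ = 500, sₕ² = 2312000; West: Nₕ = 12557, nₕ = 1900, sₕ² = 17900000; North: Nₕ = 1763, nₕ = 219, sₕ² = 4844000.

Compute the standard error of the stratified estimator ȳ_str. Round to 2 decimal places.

Var(ȳ_str) = Σₕ Wₕ²(1 − fₕ)sₕ²/nₕ with Wₕ = Nₕ/N, N = 38632.
South: Wₕ = 0.17521744; term = 0.17521744²·(1 − 0.08302556)·15300000/562 = 766.42028.
East: Wₕ = 0.45410540; term = 0.45410540²·(1 − 0.02850140)·2312000/500 = 926.34625.
West: Wₕ = 0.32504142; term = 0.32504142²·(1 − 0.15131003)·17900000/1900 = 844.74554.
North: Wₕ = 0.04563574; term = 0.04563574²·(1 − 0.12422008)·4844000/219 = 40.342726.
Sum = 2577.8548.
SE = √(2577.8548) = 50.77.

50.77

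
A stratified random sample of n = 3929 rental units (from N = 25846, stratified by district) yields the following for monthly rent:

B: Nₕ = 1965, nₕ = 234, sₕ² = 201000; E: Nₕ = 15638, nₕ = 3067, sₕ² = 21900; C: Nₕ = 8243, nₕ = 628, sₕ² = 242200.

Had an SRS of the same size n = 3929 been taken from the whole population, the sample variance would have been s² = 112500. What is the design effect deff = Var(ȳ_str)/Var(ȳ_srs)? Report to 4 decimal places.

Var(ȳ_str) = Σ Wₕ²(1−fₕ)sₕ²/nₕ with Wₕ = Nₕ/25846:
  B: (1965/25846)²·(1−234/1965)·201000/234 = 4.3737418
  E: (15638/25846)²·(1−3067/15638)·21900/3067 = 2.1013321
  C: (8243/25846)²·(1−628/8243)·242200/628 = 36.239569
  → Var(ȳ_str) = 42.714643.
Var(ȳ_srs) = (1 − 3929/25846)·112500/3929 = 24.280536.
deff = 42.714643 / 24.280536 = 1.7592.

1.7592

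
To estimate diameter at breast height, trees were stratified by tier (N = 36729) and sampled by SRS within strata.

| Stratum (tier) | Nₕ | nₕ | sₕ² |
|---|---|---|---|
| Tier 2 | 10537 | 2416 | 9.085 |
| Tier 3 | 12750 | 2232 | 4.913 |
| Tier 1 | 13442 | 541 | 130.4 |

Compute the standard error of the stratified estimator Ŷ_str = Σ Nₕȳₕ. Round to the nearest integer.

Var(Ŷ_str) = Σₕ Nₕ²(1 − fₕ)sₕ²/nₕ.
Tier 2: 10537²·(1 − 2416/10537)·9.085/2416 = 321776.63.
Tier 3: 12750²·(1 − 2232/12750)·4.913/2232 = 295186.11.
Tier 1: 13442²·(1 − 541/13442)·130.4/541 = 4.1799164 × 10^7.
Sum = 4.2416127 × 10^7.
SE = √(4.2416127 × 10^7) = 6513.

6513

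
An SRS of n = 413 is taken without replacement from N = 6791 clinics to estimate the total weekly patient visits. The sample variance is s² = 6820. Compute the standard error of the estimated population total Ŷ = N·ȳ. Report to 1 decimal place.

Var(Ŷ) = N²·Var(ȳ) = N²·(1 − n/N)·s²/n.
f = 413/6791 = 0.06081579; Var(ȳ) = 0.93918421·6820/413 = 15.509047.
Var(Ŷ) = 6791² · 15.509047 = 7.1524128 × 10^8.
SE(Ŷ) = √(7.1524128 × 10^8) = 26744.0.

26744.0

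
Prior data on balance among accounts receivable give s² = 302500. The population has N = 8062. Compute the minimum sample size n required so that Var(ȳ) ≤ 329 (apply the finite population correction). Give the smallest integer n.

826

Without fpc, n₀ = s²/D = 302500/329 = 919.4529.
With fpc, (1 − n/N)·s²/n ≤ D requires n ≥ n₀/(1 + n₀/N) = 919.4529/(1 + 919.4529/8062) = 825.3263.
Rounding up, n = 826.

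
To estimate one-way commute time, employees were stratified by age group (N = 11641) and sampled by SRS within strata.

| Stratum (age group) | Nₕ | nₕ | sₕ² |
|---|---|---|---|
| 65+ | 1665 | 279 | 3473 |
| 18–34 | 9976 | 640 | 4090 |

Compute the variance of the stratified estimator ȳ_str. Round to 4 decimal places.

4.6042

Var(ȳ_str) = Σₕ Wₕ²(1 − fₕ)sₕ²/nₕ with Wₕ = Nₕ/N, N = 11641.
65+: Wₕ = 0.14302895; term = 0.14302895²·(1 − 0.16756757)·3473/279 = 0.21198126.
18–34: Wₕ = 0.85697105; term = 0.85697105²·(1 − 0.06415397)·4090/640 = 4.3921791.
Sum = 4.6041604.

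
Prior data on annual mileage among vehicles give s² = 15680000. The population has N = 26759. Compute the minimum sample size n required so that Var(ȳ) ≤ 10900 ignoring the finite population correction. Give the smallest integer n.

1439

Without fpc, n₀ = s²/D = 15680000/10900 = 1438.5321.
Rounding up, n = 1439.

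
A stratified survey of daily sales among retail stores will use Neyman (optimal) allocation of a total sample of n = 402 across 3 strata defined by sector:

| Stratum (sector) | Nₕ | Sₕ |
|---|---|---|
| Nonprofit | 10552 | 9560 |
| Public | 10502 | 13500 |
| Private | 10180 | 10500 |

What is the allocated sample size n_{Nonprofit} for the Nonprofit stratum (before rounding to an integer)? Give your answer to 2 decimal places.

116.02

Neyman allocation: nₕ = n·NₕSₕ / Σⱼ NⱼSⱼ.
Σ NⱼSⱼ = 10552·9560 + 10502·13500 + 10180·10500 = 3.4954412 × 10^8.
n_{Nonprofit} = 402·10552·9560 / (3.4954412 × 10^8) = 116.02.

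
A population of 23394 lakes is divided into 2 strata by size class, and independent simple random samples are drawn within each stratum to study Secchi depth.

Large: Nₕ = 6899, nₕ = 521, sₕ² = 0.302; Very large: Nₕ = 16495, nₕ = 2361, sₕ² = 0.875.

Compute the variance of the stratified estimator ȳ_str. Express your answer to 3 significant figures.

2.04 × 10^-4

Var(ȳ_str) = Σₕ Wₕ²(1 − fₕ)sₕ²/nₕ with Wₕ = Nₕ/N, N = 23394.
Large: Wₕ = 0.29490468; term = 0.29490468²·(1 − 0.07551819)·0.302/521 = 4.6604828 × 10^-5.
Very large: Wₕ = 0.70509532; term = 0.70509532²·(1 − 0.14313428)·0.875/2361 = 1.5787759 × 10^-4.
Sum = 2.0448242 × 10^-4.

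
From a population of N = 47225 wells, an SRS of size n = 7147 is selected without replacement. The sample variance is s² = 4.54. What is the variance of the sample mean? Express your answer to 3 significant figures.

Under SRS without replacement, Var(ȳ) = (1 − f)·s²/n with f = n/N = 7147/47225 = 0.15133933.
Var(ȳ) = (1 − 0.15133933)·4.54/7147 = 0.84866067·6.3523157 × 10^-4 = 5.3909604 × 10^-4.

5.39 × 10^-4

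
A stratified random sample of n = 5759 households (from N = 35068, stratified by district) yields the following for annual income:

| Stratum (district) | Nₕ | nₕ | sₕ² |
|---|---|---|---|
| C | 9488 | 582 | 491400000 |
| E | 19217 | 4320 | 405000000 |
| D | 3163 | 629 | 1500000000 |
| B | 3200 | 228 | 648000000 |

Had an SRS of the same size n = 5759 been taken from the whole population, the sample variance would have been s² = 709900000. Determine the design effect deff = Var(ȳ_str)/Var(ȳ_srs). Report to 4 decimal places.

1.1392

Var(ȳ_str) = Σ Wₕ²(1−fₕ)sₕ²/nₕ with Wₕ = Nₕ/35068:
  C: (9488/35068)²·(1−582/9488)·491400000/582 = 58015.967
  E: (19217/35068)²·(1−4320/19217)·405000000/4320 = 21823.967
  D: (3163/35068)²·(1−629/3163)·1500000000/629 = 15542.627
  B: (3200/35068)²·(1−228/3200)·648000000/228 = 21979.456
  → Var(ȳ_str) = 117362.02.
Var(ȳ_srs) = (1 − 5759/35068)·709900000/5759 = 103024.4.
deff = 117362.02 / 103024.4 = 1.1392.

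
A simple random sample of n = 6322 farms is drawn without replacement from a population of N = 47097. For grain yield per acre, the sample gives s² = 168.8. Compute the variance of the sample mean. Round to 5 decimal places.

Under SRS without replacement, Var(ȳ) = (1 − f)·s²/n with f = n/N = 6322/47097 = 0.13423360.
Var(ȳ) = (1 − 0.13423360)·168.8/6322 = 0.86576640·0.026700411 = 0.023116319.

0.02312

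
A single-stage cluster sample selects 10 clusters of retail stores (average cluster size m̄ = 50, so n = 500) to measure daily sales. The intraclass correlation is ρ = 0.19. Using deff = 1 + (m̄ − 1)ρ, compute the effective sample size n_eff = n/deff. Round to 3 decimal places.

deff = 1 + (50 − 1)·0.19 = 1 + 9.31 = 10.31.
n_eff = 500 / 10.31 = 48.497.

48.497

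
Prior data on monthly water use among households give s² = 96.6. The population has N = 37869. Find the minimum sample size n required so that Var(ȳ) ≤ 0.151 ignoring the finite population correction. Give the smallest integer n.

640

Without fpc, n₀ = s²/D = 96.6/0.151 = 639.7351.
Rounding up, n = 640.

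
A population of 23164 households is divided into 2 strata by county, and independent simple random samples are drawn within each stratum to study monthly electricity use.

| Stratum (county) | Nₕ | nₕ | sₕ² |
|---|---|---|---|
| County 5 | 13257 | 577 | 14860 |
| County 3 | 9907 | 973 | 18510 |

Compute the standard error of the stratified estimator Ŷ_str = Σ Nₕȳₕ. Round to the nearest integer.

Var(Ŷ_str) = Σₕ Nₕ²(1 − fₕ)sₕ²/nₕ.
County 5: 13257²·(1 − 577/13257)·14860/577 = 4.3291986 × 10^9.
County 3: 9907²·(1 − 973/9907)·18510/973 = 1.6837658 × 10^9.
Sum = 6.0129644 × 10^9.
SE = √(6.0129644 × 10^9) = 77543.

77543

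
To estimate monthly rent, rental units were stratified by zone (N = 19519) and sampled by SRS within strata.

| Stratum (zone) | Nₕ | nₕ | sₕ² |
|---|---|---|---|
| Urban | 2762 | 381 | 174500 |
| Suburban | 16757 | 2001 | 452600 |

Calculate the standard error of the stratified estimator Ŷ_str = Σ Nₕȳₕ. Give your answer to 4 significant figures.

Var(Ŷ_str) = Σₕ Nₕ²(1 − fₕ)sₕ²/nₕ.
Urban: 2762²·(1 − 381/2762)·174500/381 = 3.01199 × 10^9.
Suburban: 16757²·(1 − 2001/16757)·452600/2001 = 5.5928398 × 10^10.
Sum = 5.8940388 × 10^10.
SE = √(5.8940388 × 10^10) = 242800.

242800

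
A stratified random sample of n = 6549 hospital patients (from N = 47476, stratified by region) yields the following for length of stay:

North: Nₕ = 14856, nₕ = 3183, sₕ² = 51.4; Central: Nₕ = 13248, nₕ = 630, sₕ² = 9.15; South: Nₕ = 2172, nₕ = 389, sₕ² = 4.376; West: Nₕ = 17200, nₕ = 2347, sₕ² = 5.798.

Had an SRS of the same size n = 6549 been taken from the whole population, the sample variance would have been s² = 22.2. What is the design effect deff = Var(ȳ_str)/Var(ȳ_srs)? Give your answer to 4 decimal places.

Var(ȳ_str) = Σ Wₕ²(1−fₕ)sₕ²/nₕ with Wₕ = Nₕ/47476:
  North: (14856/47476)²·(1−3183/14856)·51.4/3183 = 0.0012424034
  Central: (13248/47476)²·(1−630/13248)·9.15/630 = 0.0010771425
  South: (2172/47476)²·(1−389/2172)·4.376/389 = 1.9328165 × 10^-5
  West: (17200/47476)²·(1−2347/17200)·5.798/2347 = 2.8000095 × 10^-4
  → Var(ȳ_str) = 0.002618875.
Var(ȳ_srs) = (1 − 6549/47476)·22.2/6549 = 0.0029222258.
deff = 0.002618875 / 0.0029222258 = 0.8962.

0.8962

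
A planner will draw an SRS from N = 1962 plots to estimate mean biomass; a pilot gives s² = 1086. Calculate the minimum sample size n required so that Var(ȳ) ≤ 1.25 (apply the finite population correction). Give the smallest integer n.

603

Without fpc, n₀ = s²/D = 1086/1.25 = 868.8000.
With fpc, (1 − n/N)·s²/n ≤ D requires n ≥ n₀/(1 + n₀/N) = 868.8000/(1 + 868.8000/1962) = 602.1568.
Rounding up, n = 603.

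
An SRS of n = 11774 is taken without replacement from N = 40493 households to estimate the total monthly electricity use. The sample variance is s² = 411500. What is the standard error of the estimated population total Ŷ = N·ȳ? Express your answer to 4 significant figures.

Var(Ŷ) = N²·Var(ȳ) = N²·(1 − n/N)·s²/n.
f = 11774/40493 = 0.29076631; Var(ȳ) = 0.70923369·411500/11774 = 24.787639.
Var(Ŷ) = 40493² · 24.787639 = 4.0643871 × 10^10.
SE(Ŷ) = √(4.0643871 × 10^10) = 201600.

201600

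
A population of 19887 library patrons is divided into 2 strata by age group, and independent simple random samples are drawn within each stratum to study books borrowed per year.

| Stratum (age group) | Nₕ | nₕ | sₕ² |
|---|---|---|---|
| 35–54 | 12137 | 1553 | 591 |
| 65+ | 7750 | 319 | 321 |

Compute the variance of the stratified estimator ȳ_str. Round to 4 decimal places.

Var(ȳ_str) = Σₕ Wₕ²(1 − fₕ)sₕ²/nₕ with Wₕ = Nₕ/N, N = 19887.
35–54: Wₕ = 0.61029818; term = 0.61029818²·(1 − 0.12795584)·591/1553 = 0.12360575.
65+: Wₕ = 0.38970182; term = 0.38970182²·(1 − 0.04116129)·321/319 = 0.1465294.
Sum = 0.27013515.

0.2701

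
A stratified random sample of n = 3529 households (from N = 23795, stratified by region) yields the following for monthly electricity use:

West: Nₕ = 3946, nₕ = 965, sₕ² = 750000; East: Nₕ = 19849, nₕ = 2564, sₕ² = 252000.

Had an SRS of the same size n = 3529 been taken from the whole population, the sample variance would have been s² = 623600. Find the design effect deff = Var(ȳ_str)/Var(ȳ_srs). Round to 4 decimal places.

0.5030

Var(ȳ_str) = Σ Wₕ²(1−fₕ)sₕ²/nₕ with Wₕ = Nₕ/23795:
  West: (3946/23795)²·(1−965/3946)·750000/965 = 16.146619
  East: (19849/23795)²·(1−2564/19849)·252000/2564 = 59.555122
  → Var(ȳ_str) = 75.701741.
Var(ȳ_srs) = (1 − 3529/23795)·623600/3529 = 150.5001.
deff = 75.701741 / 150.5001 = 0.5030.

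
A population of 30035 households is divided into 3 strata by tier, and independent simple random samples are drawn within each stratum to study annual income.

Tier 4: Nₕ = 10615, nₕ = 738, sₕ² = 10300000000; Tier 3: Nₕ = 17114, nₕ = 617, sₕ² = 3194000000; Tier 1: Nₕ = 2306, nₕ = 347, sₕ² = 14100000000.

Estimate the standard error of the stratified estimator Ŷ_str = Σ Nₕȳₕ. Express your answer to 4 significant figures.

5.575 × 10^7

Var(Ŷ_str) = Σₕ Nₕ²(1 − fₕ)sₕ²/nₕ.
Tier 4: 10615²·(1 − 738/10615)·10300000000/738 = 1.4632749 × 10^15.
Tier 3: 17114²·(1 − 617/17114)·3194000000/617 = 1.461525 × 10^15.
Tier 1: 2306²·(1 − 347/2306)·14100000000/347 = 1.8356225 × 10^14.
Sum = 3.1083622 × 10^15.
SE = √(3.1083622 × 10^15) = 5.575 × 10^7.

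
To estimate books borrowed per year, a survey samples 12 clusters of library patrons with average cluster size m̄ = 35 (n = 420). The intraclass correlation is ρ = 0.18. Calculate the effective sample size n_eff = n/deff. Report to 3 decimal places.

deff = 1 + (35 − 1)·0.18 = 1 + 6.12 = 7.12.
n_eff = 420 / 7.12 = 58.989.

58.989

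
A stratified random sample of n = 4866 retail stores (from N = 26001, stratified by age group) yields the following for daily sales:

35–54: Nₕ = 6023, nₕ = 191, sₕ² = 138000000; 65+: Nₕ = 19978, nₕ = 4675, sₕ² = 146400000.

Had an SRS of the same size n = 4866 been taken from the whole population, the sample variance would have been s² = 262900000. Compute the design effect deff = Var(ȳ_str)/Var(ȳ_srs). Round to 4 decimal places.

1.1773

Var(ȳ_str) = Σ Wₕ²(1−fₕ)sₕ²/nₕ with Wₕ = Nₕ/26001:
  35–54: (6023/26001)²·(1−191/6023)·138000000/191 = 37540.149
  65+: (19978/26001)²·(1−4675/19978)·146400000/4675 = 14161.457
  → Var(ȳ_str) = 51701.606.
Var(ȳ_srs) = (1 − 4866/26001)·262900000/4866 = 43916.799.
deff = 51701.606 / 43916.799 = 1.1773.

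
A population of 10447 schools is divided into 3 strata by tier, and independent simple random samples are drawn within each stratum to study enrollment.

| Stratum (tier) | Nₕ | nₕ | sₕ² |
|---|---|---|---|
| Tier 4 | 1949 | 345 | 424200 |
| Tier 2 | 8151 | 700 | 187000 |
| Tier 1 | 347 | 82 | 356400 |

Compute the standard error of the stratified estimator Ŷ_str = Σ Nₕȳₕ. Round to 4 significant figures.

Var(Ŷ_str) = Σₕ Nₕ²(1 − fₕ)sₕ²/nₕ.
Tier 4: 1949²·(1 − 345/1949)·424200/345 = 3.8438619 × 10^9.
Tier 2: 8151²·(1 − 700/8151)·187000/700 = 1.6224414 × 10^10.
Tier 1: 347²·(1 − 82/347)·356400/82 = 3.9966783 × 10^8.
Sum = 2.0467944 × 10^10.
SE = √(2.0467944 × 10^10) = 143100.

143100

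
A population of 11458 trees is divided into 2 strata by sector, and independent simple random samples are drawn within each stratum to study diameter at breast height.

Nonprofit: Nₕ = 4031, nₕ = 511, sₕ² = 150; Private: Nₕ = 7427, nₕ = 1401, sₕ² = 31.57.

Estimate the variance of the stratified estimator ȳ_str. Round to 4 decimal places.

Var(ȳ_str) = Σₕ Wₕ²(1 − fₕ)sₕ²/nₕ with Wₕ = Nₕ/N, N = 11458.
Nonprofit: Wₕ = 0.35180660; term = 0.35180660²·(1 − 0.12676755)·150/511 = 0.031725479.
Private: Wₕ = 0.64819340; term = 0.64819340²·(1 − 0.18863606)·31.57/1401 = 0.0076817711.
Sum = 0.03940725.

0.0394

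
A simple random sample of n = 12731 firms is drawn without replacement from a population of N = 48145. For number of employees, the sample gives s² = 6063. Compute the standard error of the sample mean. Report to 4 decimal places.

0.5919

Under SRS without replacement, Var(ȳ) = (1 − f)·s²/n with f = n/N = 12731/48145 = 0.26443037.
Var(ȳ) = (1 − 0.26443037)·6063/12731 = 0.73556963·0.4762391 = 0.35030702.
SE(ȳ) = √(0.35030702) = 0.5919.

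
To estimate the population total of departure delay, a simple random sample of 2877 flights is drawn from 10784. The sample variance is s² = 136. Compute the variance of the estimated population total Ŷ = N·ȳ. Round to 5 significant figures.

Var(Ŷ) = N²·Var(ȳ) = N²·(1 − n/N)·s²/n.
f = 2877/10784 = 0.26678412; Var(ȳ) = 0.73321588·136/2877 = 0.034660187.
Var(Ŷ) = 10784² · 0.034660187 = 4.0307945 × 10^6.

4.0308 × 10^6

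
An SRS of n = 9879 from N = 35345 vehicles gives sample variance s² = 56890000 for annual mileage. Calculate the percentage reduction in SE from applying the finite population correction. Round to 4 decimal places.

15.1178

f = n/N = 9879/35345 = 0.27950205.
SE_no-fpc = √(s²/n) = 75.885967; SE_fpc = √((1−f)s²/n) = 64.413641.
Ratio = √(1−f) = 0.84882151. Reduction = 100·(1 − 0.84882151) = 15.1178%.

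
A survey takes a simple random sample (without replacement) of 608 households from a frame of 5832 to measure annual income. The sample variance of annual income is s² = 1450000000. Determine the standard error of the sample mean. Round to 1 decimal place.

1461.6

Under SRS without replacement, Var(ȳ) = (1 − f)·s²/n with f = n/N = 608/5832 = 0.10425240.
Var(ȳ) = (1 − 0.10425240)·1450000000/608 = 0.89574760·2.3848684 × 10^6 = 2.1362402 × 10^6.
SE(ȳ) = √(2.1362402 × 10^6) = 1461.6.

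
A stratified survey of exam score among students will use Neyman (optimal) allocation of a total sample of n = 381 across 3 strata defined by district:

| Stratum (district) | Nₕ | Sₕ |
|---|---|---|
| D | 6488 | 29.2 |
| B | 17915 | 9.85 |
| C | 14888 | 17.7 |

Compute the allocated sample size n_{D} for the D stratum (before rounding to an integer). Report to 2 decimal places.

Neyman allocation: nₕ = n·NₕSₕ / Σⱼ NⱼSⱼ.
Σ NⱼSⱼ = 6488·29.2 + 17915·9.85 + 14888·17.7 = 629429.95.
n_{D} = 381·6488·29.2 / 629429.95 = 114.68.

114.68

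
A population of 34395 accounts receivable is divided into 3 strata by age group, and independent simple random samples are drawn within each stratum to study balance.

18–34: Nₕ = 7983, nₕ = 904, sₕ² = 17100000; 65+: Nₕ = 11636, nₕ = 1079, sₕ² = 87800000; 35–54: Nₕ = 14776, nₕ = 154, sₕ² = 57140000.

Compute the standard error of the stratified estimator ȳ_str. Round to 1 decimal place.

Var(ȳ_str) = Σₕ Wₕ²(1 − fₕ)sₕ²/nₕ with Wₕ = Nₕ/N, N = 34395.
18–34: Wₕ = 0.23209769; term = 0.23209769²·(1 − 0.11324064)·17100000/904 = 903.59765.
65+: Wₕ = 0.33830499; term = 0.33830499²·(1 − 0.09272946)·87800000/1079 = 8449.4157.
35–54: Wₕ = 0.42959733; term = 0.42959733²·(1 − 0.01042231)·57140000/154 = 67762.988.
Sum = 77116.001.
SE = √(77116.001) = 277.7.

277.7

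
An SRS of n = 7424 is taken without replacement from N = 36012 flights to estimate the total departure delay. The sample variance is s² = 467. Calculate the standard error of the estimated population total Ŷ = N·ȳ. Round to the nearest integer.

8047

Var(Ŷ) = N²·Var(ȳ) = N²·(1 − n/N)·s²/n.
f = 7424/36012 = 0.20615350; Var(ȳ) = 0.79384650·467/7424 = 0.049936195.
Var(Ŷ) = 36012² · 0.049936195 = 6.4760461 × 10^7.
SE(Ŷ) = √(6.4760461 × 10^7) = 8047.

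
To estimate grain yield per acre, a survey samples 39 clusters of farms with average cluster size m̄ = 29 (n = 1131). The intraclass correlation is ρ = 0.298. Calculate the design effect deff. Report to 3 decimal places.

deff = 1 + (29 − 1)·0.298 = 1 + 8.344 = 9.344.

9.344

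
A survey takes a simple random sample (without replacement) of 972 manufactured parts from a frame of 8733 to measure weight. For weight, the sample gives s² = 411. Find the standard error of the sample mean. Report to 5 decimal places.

Under SRS without replacement, Var(ȳ) = (1 − f)·s²/n with f = n/N = 972/8733 = 0.11130196.
Var(ȳ) = (1 − 0.11130196)·411/972 = 0.88869804·0.42283951 = 0.37577664.
SE(ȳ) = √(0.37577664) = 0.61301.

0.61301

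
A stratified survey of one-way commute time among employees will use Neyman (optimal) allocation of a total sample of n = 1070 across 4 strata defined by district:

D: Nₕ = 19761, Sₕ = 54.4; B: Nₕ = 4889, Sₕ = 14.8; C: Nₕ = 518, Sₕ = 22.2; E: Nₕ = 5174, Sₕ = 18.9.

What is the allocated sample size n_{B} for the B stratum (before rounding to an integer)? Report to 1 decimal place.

Neyman allocation: nₕ = n·NₕSₕ / Σⱼ NⱼSⱼ.
Σ NⱼSⱼ = 19761·54.4 + 4889·14.8 + 518·22.2 + 5174·18.9 = 1.2566438 × 10^6.
n_{B} = 1070·4889·14.8 / (1.2566438 × 10^6) = 61.6.

61.6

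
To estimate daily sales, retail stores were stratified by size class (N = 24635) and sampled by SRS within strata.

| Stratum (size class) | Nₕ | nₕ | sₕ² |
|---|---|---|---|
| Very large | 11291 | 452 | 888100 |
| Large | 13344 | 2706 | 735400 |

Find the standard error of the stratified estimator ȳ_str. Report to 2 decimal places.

Var(ȳ_str) = Σₕ Wₕ²(1 − fₕ)sₕ²/nₕ with Wₕ = Nₕ/N, N = 24635.
Very large: Wₕ = 0.45833164; term = 0.45833164²·(1 − 0.04003188)·888100/452 = 396.22322.
Large: Wₕ = 0.54166836; term = 0.54166836²·(1 − 0.20278777)·735400/2706 = 63.567732.
Sum = 459.79095.
SE = √(459.79095) = 21.44.

21.44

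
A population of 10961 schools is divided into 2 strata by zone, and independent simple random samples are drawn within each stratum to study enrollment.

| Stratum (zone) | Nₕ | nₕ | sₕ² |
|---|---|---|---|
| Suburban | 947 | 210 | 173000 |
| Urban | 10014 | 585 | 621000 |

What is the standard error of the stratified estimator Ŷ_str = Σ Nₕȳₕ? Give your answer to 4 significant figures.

Var(Ŷ_str) = Σₕ Nₕ²(1 − fₕ)sₕ²/nₕ.
Suburban: 947²·(1 − 210/947)·173000/210 = 5.749688 × 10^8.
Urban: 10014²·(1 − 585/10014)·621000/585 = 1.0023259 × 10^11.
Sum = 1.0080756 × 10^11.
SE = √(1.0080756 × 10^11) = 317500.

317500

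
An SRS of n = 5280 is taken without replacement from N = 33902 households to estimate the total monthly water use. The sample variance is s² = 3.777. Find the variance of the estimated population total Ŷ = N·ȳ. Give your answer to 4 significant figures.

694100

Var(Ŷ) = N²·Var(ȳ) = N²·(1 − n/N)·s²/n.
f = 5280/33902 = 0.15574302; Var(ȳ) = 0.84425698·3.777/5280 = 6.0393155 × 10^-4.
Var(Ŷ) = 33902² · (6.0393155 × 10^-4) = 694126.07.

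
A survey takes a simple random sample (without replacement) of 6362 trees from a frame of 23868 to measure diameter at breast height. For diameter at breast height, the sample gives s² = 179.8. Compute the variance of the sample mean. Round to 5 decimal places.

0.02073

Under SRS without replacement, Var(ȳ) = (1 − f)·s²/n with f = n/N = 6362/23868 = 0.26654935.
Var(ȳ) = (1 − 0.26654935)·179.8/6362 = 0.73345065·0.028261553 = 0.020728454.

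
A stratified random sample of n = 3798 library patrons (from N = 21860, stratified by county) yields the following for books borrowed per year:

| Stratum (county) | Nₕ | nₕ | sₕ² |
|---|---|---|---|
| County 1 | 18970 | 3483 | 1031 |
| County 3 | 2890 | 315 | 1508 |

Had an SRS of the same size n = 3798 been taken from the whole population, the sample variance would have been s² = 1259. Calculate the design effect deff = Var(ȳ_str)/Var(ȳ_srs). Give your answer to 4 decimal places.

0.9366

Var(ȳ_str) = Σ Wₕ²(1−fₕ)sₕ²/nₕ with Wₕ = Nₕ/21860:
  County 1: (18970/21860)²·(1−3483/18970)·1031/3483 = 0.18198664
  County 3: (2890/21860)²·(1−315/2890)·1508/315 = 0.074553073
  → Var(ȳ_str) = 0.25653971.
Var(ȳ_srs) = (1 − 3798/21860)·1259/3798 = 0.27389648.
deff = 0.25653971 / 0.27389648 = 0.9366.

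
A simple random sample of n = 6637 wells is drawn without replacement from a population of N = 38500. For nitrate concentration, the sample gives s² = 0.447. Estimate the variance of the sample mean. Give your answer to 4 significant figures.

Under SRS without replacement, Var(ȳ) = (1 − f)·s²/n with f = n/N = 6637/38500 = 0.17238961.
Var(ȳ) = (1 − 0.17238961)·0.447/6637 = 0.82761039·6.7349706 × 10^-5 = 5.5739317 × 10^-5.

5.574 × 10^-5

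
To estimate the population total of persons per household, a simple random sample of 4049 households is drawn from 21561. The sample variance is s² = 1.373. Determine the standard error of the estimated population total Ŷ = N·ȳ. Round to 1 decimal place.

Var(Ŷ) = N²·Var(ȳ) = N²·(1 − n/N)·s²/n.
f = 4049/21561 = 0.18779277; Var(ȳ) = 0.81220723·1.373/4049 = 2.7541628 × 10^-4.
Var(Ŷ) = 21561² · (2.7541628 × 10^-4) = 128034.62.
SE(Ŷ) = √(128034.62) = 357.8.

357.8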